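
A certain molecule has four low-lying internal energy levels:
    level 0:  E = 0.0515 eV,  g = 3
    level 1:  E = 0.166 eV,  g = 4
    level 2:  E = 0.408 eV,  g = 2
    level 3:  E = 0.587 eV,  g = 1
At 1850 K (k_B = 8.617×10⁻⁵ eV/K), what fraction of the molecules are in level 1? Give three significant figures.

0.375

k_BT = 8.617×10⁻⁵ × 1850 K = 0.15941 eV.
Eᵢ/kT = 0.32307, 1.0413, 2.5594, 3.6823.
Z = Σ gᵢe^(−Eᵢ/kT) = 3·e^(−0.32307) + 4·e^(−1.0413) + 2·e^(−2.5594) + 1·e^(−3.6823) = 2.1718 + 1.4120 + 0.15470 + 0.025165 = 3.7637.
P₁ = g₁ e^(−E₁/kT) / Z = 1.4120/3.7637 = 0.375.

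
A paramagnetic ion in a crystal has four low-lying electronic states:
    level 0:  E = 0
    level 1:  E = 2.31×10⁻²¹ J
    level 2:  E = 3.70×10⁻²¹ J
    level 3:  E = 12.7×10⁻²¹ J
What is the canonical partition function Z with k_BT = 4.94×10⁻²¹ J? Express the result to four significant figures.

Eᵢ/kT = 0, 0.467611, 0.748988, 2.57085.
Z = Σ e^(−Eᵢ/kT) = e^(−0) + e^(−0.467611) + e^(−0.748988) + e^(−2.57085) = 1.00000 + 0.626497 + 0.472845 + 0.0764705 = 2.17581.

Z = 2.176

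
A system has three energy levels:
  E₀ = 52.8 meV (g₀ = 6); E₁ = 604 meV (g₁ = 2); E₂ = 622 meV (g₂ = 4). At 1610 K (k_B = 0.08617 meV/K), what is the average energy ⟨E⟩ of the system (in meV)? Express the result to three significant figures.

62.4 meV

k_BT = 0.08617 × 1610 K = 138.73 meV.
Eᵢ/kT = 0.38060, 4.3538, 4.4835.
Z = Σ gᵢe^(−Eᵢ/kT) = 6·e^(−0.38060) + 2·e^(−4.3538) + 4·e^(−4.4835) = 4.1007 + 0.025716 + 0.045175 = 4.1716.
⟨E⟩ = Σ Eᵢ gᵢe^(−Eᵢ/kT) / Z = (52.8·4.1007 + 604·0.025716 + 622·0.045175) / 4.1716 = 62.4 meV.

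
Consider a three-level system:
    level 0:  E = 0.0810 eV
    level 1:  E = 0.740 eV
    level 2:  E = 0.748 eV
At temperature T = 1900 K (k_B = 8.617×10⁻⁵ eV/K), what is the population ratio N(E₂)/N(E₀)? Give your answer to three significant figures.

k_BT = 8.617×10⁻⁵ × 1900 K = 0.16372 eV.
n₂/n₀ = exp[−(E₂−E₀)/kT] = exp(−(0.6670 eV)/(0.16372 eV)) = exp(-4.0740) = 0.0170.

0.0170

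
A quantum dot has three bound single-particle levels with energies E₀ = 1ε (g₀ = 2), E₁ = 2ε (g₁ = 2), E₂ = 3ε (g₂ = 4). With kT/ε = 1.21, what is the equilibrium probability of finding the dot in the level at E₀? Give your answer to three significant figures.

0.549

Eᵢ/kT = 0.82645, 1.6529, 2.4793.
Z = Σ gᵢe^(−Eᵢ/kT) = 2·e^(−0.82645) + 2·e^(−1.6529) + 4·e^(−2.4793) = 0.87520 + 0.38299 + 0.33521 = 1.5934.
P₀ = g₀ e^(−E₀/kT) / Z = 0.87520/1.5934 = 0.549.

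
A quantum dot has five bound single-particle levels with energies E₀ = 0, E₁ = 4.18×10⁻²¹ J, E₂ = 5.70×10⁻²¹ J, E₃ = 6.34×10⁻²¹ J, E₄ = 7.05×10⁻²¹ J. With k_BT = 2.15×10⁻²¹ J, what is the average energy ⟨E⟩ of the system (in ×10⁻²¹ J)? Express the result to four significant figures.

1.226 ×10⁻²¹ J

Eᵢ/kT = 0, 1.94419, 2.65116, 2.94884, 3.27907.
Z = Σ e^(−Eᵢ/kT) = e^(−0) + e^(−1.94419) + e^(−2.65116) + e^(−2.94884) + e^(−3.27907) = 1.00000 + 0.143103 + 0.0705693 + 0.0524005 + 0.0376633 = 1.30374.
⟨E⟩ = Σ Eᵢ e^(−Eᵢ/kT) / Z = (0·1.00000 + 4.18·0.143103 + 5.70·0.0705693 + 6.34·0.0524005 + 7.05·0.0376633) / 1.30374 = 1.226 ×10⁻²¹ J.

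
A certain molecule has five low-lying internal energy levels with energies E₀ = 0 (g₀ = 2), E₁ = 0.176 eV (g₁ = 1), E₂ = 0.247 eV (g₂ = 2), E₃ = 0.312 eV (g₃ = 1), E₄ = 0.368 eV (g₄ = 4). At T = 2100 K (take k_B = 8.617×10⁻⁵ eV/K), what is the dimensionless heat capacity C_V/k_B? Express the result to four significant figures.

k_BT = 8.617×10⁻⁵ × 2100 K = 0.180957 eV.
Eᵢ/kT = 0, 0.972607, 1.36497, 1.72417, 2.03363.
Z = Σ gᵢe^(−Eᵢ/kT) = 2·e^(−0) + 1·e^(−0.972607) + 2·e^(−1.36497) + 1·e^(−1.72417) + 4·e^(−2.03363) = 2.00000 + 0.378096 + 0.510777 + 0.178321 + 0.523439 = 3.59063.
⟨E⟩ = 0.122811 eV, ⟨E²⟩ = 0.0365169 eV².
C_V/k_B = (⟨E²⟩ − ⟨E⟩²)/(kT)² = (0.0365169 − 0.0150825)/0.0327454 = 0.6546.

0.6546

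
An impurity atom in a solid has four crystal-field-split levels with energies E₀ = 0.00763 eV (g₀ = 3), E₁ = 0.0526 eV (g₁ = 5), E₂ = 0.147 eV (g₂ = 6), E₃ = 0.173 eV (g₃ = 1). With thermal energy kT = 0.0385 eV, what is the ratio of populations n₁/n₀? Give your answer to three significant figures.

0.518

n₁/n₀ = (g₁/g₀) exp[−(E₁−E₀)/kT] = (5/3) × exp(−(0.04497 eV)/(0.0385 eV)) = (5/3) × exp(-1.1681) = 0.518.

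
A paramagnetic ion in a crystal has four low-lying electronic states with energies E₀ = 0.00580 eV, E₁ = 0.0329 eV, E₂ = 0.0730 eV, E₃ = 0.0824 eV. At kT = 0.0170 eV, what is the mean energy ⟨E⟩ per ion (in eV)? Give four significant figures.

0.01199 eV

Eᵢ/kT = 0.341176, 1.93529, 4.29412, 4.84706.
Z = Σ e^(−Eᵢ/kT) = e^(−0.341176) + e^(−1.93529) + e^(−4.29412) + e^(−4.84706) = 0.710934 + 0.144382 + 0.0136486 + 0.00785143 = 0.876816.
⟨E⟩ = Σ Eᵢ e^(−Eᵢ/kT) / Z = (0.00580·0.710934 + 0.0329·0.144382 + 0.0730·0.0136486 + 0.0824·0.00785143) / 0.876816 = 0.01199 eV.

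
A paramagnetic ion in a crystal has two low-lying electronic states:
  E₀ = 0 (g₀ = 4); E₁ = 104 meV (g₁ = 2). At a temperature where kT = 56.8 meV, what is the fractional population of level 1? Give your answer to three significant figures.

Eᵢ/kT = 0, 1.8310.
Z = Σ gᵢe^(−Eᵢ/kT) = 4·e^(−0) + 2·e^(−1.8310) = 4.0000 + 0.32051 = 4.3205.
P₁ = g₁ e^(−E₁/kT) / Z = 0.32051/4.3205 = 0.0742.

0.0742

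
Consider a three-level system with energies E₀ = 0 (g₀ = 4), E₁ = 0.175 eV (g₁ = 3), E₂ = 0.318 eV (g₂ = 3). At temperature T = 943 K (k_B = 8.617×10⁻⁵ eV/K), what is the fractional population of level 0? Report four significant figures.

0.9074

k_BT = 8.617×10⁻⁵ × 943 K = 0.0812583 eV.
Eᵢ/kT = 0, 2.15363, 3.91345.
Z = Σ gᵢe^(−Eᵢ/kT) = 4·e^(−0) + 3·e^(−2.15363) + 3·e^(−3.91345) = 4.00000 + 0.348186 + 0.0599144 = 4.40810.
P₀ = g₀ e^(−E₀/kT) / Z = 4.00000/4.40810 = 0.9074.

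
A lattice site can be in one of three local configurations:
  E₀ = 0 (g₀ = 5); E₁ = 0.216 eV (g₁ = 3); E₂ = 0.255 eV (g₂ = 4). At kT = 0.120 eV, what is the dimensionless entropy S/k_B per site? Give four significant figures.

Eᵢ/kT = 0, 1.80000, 2.12500.
Z = Σ gᵢe^(−Eᵢ/kT) = 5·e^(−0) + 3·e^(−1.80000) + 4·e^(−2.12500) = 5.00000 + 0.495897 + 0.477732 = 5.97363.
⟨E⟩ = Σ EᵢPᵢ = 0.0383243 eV.
S/k_B = ln Z + ⟨E⟩/kT = ln(5.97363) + 0.0383243/0.120 = 1.78735 + 0.319369 = 2.107.

2.107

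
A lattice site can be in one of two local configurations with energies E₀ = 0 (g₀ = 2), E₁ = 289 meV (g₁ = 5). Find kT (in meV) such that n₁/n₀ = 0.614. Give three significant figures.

n₁/n₀ = (g₁/g₀) exp[−(E₁−E₀)/kT] = 0.614.
⇒ (E₁−E₀)/kT = ln((5/2)/0.614) = ln(4.0717) = 1.4041.
kT = 289 meV / 1.4041 = 206 meV.

206 meV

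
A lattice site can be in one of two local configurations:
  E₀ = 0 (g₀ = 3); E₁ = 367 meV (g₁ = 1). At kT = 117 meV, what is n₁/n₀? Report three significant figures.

0.0145

n₁/n₀ = (g₁/g₀) exp[−(E₁−E₀)/kT] = (1/3) × exp(−(367 meV)/(117 meV)) = (1/3) × exp(-3.1368) = 0.0145.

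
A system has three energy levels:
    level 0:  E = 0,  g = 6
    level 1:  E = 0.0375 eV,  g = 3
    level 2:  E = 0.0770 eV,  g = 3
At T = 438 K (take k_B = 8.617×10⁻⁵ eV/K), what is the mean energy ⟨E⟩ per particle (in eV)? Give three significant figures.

k_BT = 8.617×10⁻⁵ × 438 K = 0.037742 eV.
Eᵢ/kT = 0, 0.99359, 2.0402.
Z = Σ gᵢe^(−Eᵢ/kT) = 6·e^(−0) + 3·e^(−0.99359) + 3·e^(−2.0402) = 6.0000 + 1.1107 + 0.39001 = 7.5007.
⟨E⟩ = Σ Eᵢ gᵢe^(−Eᵢ/kT) / Z = (0·6.0000 + 0.0375·1.1107 + 0.0770·0.39001) / 7.5007 = 0.00956 eV.

0.00956 eV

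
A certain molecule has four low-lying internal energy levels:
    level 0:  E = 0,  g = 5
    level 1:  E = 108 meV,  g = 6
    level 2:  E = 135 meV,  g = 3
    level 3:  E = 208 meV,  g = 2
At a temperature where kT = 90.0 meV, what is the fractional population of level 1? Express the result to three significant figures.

0.235

Eᵢ/kT = 0, 1.2000, 1.5000, 2.3111.
Z = Σ gᵢe^(−Eᵢ/kT) = 5·e^(−0) + 6·e^(−1.2000) + 3·e^(−1.5000) + 2·e^(−2.3111) = 5.0000 + 1.8072 + 0.66939 + 0.19830 = 7.6749.
P₁ = g₁ e^(−E₁/kT) / Z = 1.8072/7.6749 = 0.235.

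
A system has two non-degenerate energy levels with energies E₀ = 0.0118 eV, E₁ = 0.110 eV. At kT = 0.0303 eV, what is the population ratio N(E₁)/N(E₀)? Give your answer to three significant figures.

0.0391

n₁/n₀ = exp[−(E₁−E₀)/kT] = exp(−(0.0982 eV)/(0.0303 eV)) = exp(-3.2409) = 0.0391.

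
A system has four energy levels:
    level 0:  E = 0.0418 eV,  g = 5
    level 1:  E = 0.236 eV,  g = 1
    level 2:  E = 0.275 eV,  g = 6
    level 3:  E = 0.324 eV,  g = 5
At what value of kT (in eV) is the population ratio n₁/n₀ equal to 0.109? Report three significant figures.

n₁/n₀ = (g₁/g₀) exp[−(E₁−E₀)/kT] = 0.109.
⇒ (E₁−E₀)/kT = ln((1/5)/0.109) = ln(1.8349) = 0.60699.
kT = 0.1942 eV / 0.60699 = 0.320 eV.

0.320 eV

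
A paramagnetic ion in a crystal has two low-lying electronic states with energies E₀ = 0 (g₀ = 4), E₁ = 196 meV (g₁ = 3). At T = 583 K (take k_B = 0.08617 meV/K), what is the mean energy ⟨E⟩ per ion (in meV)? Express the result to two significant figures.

k_BT = 0.08617 × 583 K = 50.24 meV.
Eᵢ/kT = 0, 3.901.
Z = Σ gᵢe^(−Eᵢ/kT) = 4·e^(−0) + 3·e^(−3.901) = 4.000 + 0.06067 = 4.061.
⟨E⟩ = Σ Eᵢ gᵢe^(−Eᵢ/kT) / Z = (0·4.000 + 196·0.06067) / 4.061 = 2.9 meV.

2.9 meV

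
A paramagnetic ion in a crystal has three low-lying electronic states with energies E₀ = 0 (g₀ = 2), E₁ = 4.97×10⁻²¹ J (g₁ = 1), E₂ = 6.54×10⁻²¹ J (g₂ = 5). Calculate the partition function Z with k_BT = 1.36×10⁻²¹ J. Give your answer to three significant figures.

Z = 2.07

Eᵢ/kT = 0, 3.6544, 4.8088.
Z = Σ gᵢe^(−Eᵢ/kT) = 2·e^(−0) + 1·e^(−3.6544) + 5·e^(−4.8088) = 2.0000 + 0.025877 + 0.040788 = 2.0667.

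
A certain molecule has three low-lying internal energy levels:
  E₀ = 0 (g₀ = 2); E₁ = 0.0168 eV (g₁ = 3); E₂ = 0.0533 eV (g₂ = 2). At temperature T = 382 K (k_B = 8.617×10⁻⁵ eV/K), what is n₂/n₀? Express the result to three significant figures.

0.198

k_BT = 8.617×10⁻⁵ × 382 K = 0.032917 eV.
n₂/n₀ = (g₂/g₀) exp[−(E₂−E₀)/kT] = (2/2) × exp(−(0.0533 eV)/(0.032917 eV)) = (2/2) × exp(-1.6192) = 0.198.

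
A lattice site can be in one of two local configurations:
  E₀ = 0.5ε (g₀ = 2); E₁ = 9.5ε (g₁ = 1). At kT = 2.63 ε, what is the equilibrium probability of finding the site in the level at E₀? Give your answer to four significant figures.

Eᵢ/kT = 0.190114, 3.61217.
Z = Σ gᵢe^(−Eᵢ/kT) = 2·e^(−0.190114) + 1·e^(−3.61217) = 1.65373 + 0.0269932 = 1.68072.
P₀ = g₀ e^(−E₀/kT) / Z = 1.65373/1.68072 = 0.9839.

0.9839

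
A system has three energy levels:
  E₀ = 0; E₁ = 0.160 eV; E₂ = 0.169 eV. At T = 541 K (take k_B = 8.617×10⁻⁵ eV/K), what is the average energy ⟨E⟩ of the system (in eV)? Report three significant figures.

0.00913 eV

k_BT = 8.617×10⁻⁵ × 541 K = 0.046618 eV.
Eᵢ/kT = 0, 3.4322, 3.6252.
Z = Σ e^(−Eᵢ/kT) = e^(−0) + e^(−3.4322) + e^(−3.6252) = 1.0000 + 0.032316 + 0.026644 = 1.0590.
⟨E⟩ = Σ Eᵢ e^(−Eᵢ/kT) / Z = (0·1.0000 + 0.160·0.032316 + 0.169·0.026644) / 1.0590 = 0.00913 eV.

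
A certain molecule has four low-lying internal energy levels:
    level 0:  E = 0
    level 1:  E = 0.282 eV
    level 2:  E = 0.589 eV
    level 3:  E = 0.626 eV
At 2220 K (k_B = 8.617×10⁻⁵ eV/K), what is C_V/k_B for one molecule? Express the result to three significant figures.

0.809

k_BT = 8.617×10⁻⁵ × 2220 K = 0.19130 eV.
Eᵢ/kT = 0, 1.4741, 3.0789, 3.2723.
Z = Σ e^(−Eᵢ/kT) = e^(−0) + e^(−1.4741) + e^(−3.0789) + e^(−3.2723) = 1.0000 + 0.22898 + 0.046010 + 0.037919 = 1.3129.
⟨E⟩ = 0.087904 eV, ⟨E²⟩ = 0.037345 eV².
C_V/k_B = (⟨E²⟩ − ⟨E⟩²)/(kT)² = (0.037345 − 0.0077271)/0.036596 = 0.809.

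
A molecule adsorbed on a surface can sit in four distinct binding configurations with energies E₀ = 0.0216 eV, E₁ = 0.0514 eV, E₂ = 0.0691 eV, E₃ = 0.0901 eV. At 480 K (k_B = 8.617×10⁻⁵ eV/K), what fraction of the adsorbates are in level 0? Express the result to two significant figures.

k_BT = 8.617×10⁻⁵ × 480 K = 0.04136 eV.
Eᵢ/kT = 0.5222, 1.243, 1.671, 2.178.
Z = Σ e^(−Eᵢ/kT) = e^(−0.5222) + e^(−1.243) + e^(−1.671) + e^(−2.178) = 0.5932 + 0.2885 + 0.1881 + 0.1133 = 1.183.
P₀ = e^(−E₀/kT) / Z = 0.5932/1.183 = 0.50.

0.50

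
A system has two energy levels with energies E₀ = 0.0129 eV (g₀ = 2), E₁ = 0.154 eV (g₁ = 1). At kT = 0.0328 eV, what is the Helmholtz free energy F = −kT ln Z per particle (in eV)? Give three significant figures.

-0.0101 eV

Eᵢ/kT = 0.39329, 4.6951.
Z = Σ gᵢe^(−Eᵢ/kT) = 2·e^(−0.39329) + 1·e^(−4.6951) = 1.3497 + 0.0091400 = 1.3588.
F = −kT ln Z = −0.0328 × ln(1.3588) = −0.0328 × 0.30660 = -0.0101 eV.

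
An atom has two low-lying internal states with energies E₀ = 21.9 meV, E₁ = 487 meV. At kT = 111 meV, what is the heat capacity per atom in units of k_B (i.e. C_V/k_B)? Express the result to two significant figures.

0.26

Eᵢ/kT = 0.1973, 4.387.
Z = Σ e^(−Eᵢ/kT) = e^(−0.1973) + e^(−4.387) = 0.8209 + 0.01244 = 0.8333.
⟨E⟩ = 28.84 meV, ⟨E²⟩ = 4013 meV².
C_V/k_B = (⟨E²⟩ − ⟨E⟩²)/(kT)² = (4013 − 831.7)/12320 = 0.26.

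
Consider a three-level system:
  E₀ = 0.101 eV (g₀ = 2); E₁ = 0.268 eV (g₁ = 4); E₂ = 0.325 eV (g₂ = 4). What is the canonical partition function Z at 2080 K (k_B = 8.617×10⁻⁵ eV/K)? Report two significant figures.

Z = 2.7

k_BT = 8.617×10⁻⁵ × 2080 K = 0.1792 eV.
Eᵢ/kT = 0.5636, 1.496, 1.814.
Z = Σ gᵢe^(−Eᵢ/kT) = 2·e^(−0.5636) + 4·e^(−1.496) + 4·e^(−1.814) = 1.138 + 0.8961 + 0.6520 = 2.686.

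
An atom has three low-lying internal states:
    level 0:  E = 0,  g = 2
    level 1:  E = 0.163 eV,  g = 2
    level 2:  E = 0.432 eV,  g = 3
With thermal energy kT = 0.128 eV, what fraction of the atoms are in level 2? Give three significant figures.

0.0386

Eᵢ/kT = 0, 1.2734, 3.3750.
Z = Σ gᵢe^(−Eᵢ/kT) = 2·e^(−0) + 2·e^(−1.2734) + 3·e^(−3.3750) = 2.0000 + 0.55976 + 0.10265 = 2.6624.
P₂ = g₂ e^(−E₂/kT) / Z = 0.10265/2.6624 = 0.0386.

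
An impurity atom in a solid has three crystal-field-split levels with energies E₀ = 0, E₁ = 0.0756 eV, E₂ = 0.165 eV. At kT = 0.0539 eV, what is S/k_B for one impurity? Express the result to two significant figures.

Eᵢ/kT = 0, 1.403, 3.061.
Z = Σ e^(−Eᵢ/kT) = e^(−0) + e^(−1.403) + e^(−3.061) = 1.000 + 0.2459 + 0.04684 = 1.293.
⟨E⟩ = Σ EᵢPᵢ = 0.02035 eV.
S/k_B = ln Z + ⟨E⟩/kT = ln(1.293) + 0.02035/0.0539 = 0.2570 + 0.3776 = 0.63.

0.63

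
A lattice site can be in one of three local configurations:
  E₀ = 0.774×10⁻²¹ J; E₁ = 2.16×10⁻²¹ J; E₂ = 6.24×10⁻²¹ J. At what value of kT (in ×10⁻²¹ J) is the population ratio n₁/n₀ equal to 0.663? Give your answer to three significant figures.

n₁/n₀ = exp[−(E₁−E₀)/kT] = 0.663.
⇒ (E₁−E₀)/kT = ln(1/0.663) = ln(1.5083) = 0.41098.
kT = 1.386 ×10⁻²¹ J / 0.41098 = 3.37 ×10⁻²¹ J.

3.37 ×10⁻²¹ J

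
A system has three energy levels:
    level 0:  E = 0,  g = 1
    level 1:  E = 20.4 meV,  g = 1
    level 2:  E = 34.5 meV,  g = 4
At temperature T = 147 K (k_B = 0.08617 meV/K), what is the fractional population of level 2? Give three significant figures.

k_BT = 0.08617 × 147 K = 12.667 meV.
Eᵢ/kT = 0, 1.6105, 2.7236.
Z = Σ gᵢe^(−Eᵢ/kT) = 1·e^(−0) + 1·e^(−1.6105) + 4·e^(−2.7236) = 1.0000 + 0.19979 + 0.26255 = 1.4623.
P₂ = g₂ e^(−E₂/kT) / Z = 0.26255/1.4623 = 0.180.

0.180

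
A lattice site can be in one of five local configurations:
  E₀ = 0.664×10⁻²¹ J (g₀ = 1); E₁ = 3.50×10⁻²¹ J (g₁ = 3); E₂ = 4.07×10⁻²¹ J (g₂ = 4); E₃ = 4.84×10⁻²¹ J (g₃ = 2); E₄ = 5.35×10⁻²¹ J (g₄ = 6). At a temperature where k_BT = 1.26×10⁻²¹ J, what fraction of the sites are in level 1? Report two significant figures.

0.18

Eᵢ/kT = 0.5270, 2.778, 3.230, 3.841, 4.246.
Z = Σ gᵢe^(−Eᵢ/kT) = 1·e^(−0.5270) + 3·e^(−2.778) + 4·e^(−3.230) + 2·e^(−3.841) + 6·e^(−4.246) = 0.5904 + 0.1865 + 0.1582 + 0.04294 + 0.08593 = 1.064.
P₁ = g₁ e^(−E₁/kT) / Z = 0.1865/1.064 = 0.18.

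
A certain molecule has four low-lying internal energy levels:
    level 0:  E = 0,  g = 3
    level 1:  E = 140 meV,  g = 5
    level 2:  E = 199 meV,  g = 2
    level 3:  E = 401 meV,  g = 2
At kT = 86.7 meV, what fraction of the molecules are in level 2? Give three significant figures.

Eᵢ/kT = 0, 1.6148, 2.2953, 4.6251.
Z = Σ gᵢe^(−Eᵢ/kT) = 3·e^(−0) + 5·e^(−1.6148) + 2·e^(−2.2953) + 2·e^(−4.6251) = 3.0000 + 0.99465 + 0.20146 + 0.019605 = 4.2157.
P₂ = g₂ e^(−E₂/kT) / Z = 0.20146/4.2157 = 0.0478.

0.0478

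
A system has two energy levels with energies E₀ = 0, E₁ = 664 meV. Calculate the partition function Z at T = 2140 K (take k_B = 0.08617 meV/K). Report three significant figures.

Z = 1.03

k_BT = 0.08617 × 2140 K = 184.40 meV.
Eᵢ/kT = 0, 3.6009.
Z = Σ e^(−Eᵢ/kT) = e^(−0) + e^(−3.6009) = 1.0000 + 0.027299 = 1.0273.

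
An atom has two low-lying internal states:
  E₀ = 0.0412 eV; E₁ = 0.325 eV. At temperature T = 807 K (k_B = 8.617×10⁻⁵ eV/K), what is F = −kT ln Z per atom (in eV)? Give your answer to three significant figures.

0.0400 eV

k_BT = 8.617×10⁻⁵ × 807 K = 0.069539 eV.
Eᵢ/kT = 0.59247, 4.6736.
Z = Σ e^(−Eᵢ/kT) = e^(−0.59247) + e^(−4.6736) = 0.55296 + 0.0093386 = 0.56230.
F = −kT ln Z = −0.069539 × ln(0.56230) = −0.069539 × -0.57572 = 0.0400 eV.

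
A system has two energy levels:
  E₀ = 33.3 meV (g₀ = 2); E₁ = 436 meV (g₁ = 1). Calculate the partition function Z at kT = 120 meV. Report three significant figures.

Z = 1.54

Eᵢ/kT = 0.27750, 3.6333.
Z = Σ gᵢe^(−Eᵢ/kT) = 2·e^(−0.27750) + 1·e^(−3.6333) = 1.5154 + 0.026429 = 1.5418.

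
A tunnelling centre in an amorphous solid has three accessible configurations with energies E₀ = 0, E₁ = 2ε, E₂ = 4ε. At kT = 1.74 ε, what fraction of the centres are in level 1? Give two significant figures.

0.22

Eᵢ/kT = 0, 1.149, 2.299.
Z = Σ e^(−Eᵢ/kT) = e^(−0) + e^(−1.149) + e^(−2.299) = 1.000 + 0.3170 + 0.1004 = 1.417.
P₁ = e^(−E₁/kT) / Z = 0.3170/1.417 = 0.22.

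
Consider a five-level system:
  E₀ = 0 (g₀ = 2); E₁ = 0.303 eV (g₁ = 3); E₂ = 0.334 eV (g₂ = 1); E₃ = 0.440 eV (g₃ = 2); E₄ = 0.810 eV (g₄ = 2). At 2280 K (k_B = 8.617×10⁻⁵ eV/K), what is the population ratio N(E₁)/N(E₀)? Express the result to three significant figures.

0.321

k_BT = 8.617×10⁻⁵ × 2280 K = 0.19647 eV.
n₁/n₀ = (g₁/g₀) exp[−(E₁−E₀)/kT] = (3/2) × exp(−(0.303 eV)/(0.19647 eV)) = (3/2) × exp(-1.5422) = 0.321.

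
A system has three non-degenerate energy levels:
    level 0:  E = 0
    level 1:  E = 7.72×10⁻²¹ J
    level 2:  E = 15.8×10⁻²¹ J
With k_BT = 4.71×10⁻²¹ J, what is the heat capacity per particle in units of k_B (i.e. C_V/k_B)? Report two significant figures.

Eᵢ/kT = 0, 1.639, 3.355.
Z = Σ e^(−Eᵢ/kT) = e^(−0) + e^(−1.639) + e^(−3.355) = 1.000 + 0.1942 + 0.03491 = 1.229.
⟨E⟩ = 1.669, ⟨E²⟩ = 16.51.
C_V/k_B = (⟨E²⟩ − ⟨E⟩²)/(kT)² = (16.51 − 2.786)/22.18 = 0.62.

0.62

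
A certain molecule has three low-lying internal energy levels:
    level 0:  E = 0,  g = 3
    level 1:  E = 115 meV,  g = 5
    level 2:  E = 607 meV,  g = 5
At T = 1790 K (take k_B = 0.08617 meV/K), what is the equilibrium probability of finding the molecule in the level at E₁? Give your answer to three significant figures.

0.434

k_BT = 0.08617 × 1790 K = 154.24 meV.
Eᵢ/kT = 0, 0.74559, 3.9354.
Z = Σ gᵢe^(−Eᵢ/kT) = 3·e^(−0) + 5·e^(−0.74559) + 5·e^(−3.9354) = 3.0000 + 2.3723 + 0.097689 = 5.4700.
P₁ = g₁ e^(−E₁/kT) / Z = 2.3723/5.4700 = 0.434.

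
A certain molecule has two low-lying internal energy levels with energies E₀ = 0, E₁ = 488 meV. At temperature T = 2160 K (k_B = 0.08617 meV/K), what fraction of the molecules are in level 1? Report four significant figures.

0.06774

k_BT = 0.08617 × 2160 K = 186.127 meV.
Eᵢ/kT = 0, 2.62187.
Z = Σ e^(−Eᵢ/kT) = e^(−0) + e^(−2.62187) = 1.00000 + 0.0726668 = 1.07267.
P₁ = e^(−E₁/kT) / Z = 0.0726668/1.07267 = 0.06774.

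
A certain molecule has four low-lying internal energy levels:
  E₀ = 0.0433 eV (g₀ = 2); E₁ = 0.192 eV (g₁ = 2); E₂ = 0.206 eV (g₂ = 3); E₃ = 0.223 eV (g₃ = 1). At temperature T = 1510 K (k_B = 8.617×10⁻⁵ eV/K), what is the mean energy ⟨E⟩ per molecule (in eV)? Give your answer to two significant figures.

0.12 eV

k_BT = 8.617×10⁻⁵ × 1510 K = 0.1301 eV.
Eᵢ/kT = 0.3328, 1.476, 1.583, 1.714.
Z = Σ gᵢe^(−Eᵢ/kT) = 2·e^(−0.3328) + 2·e^(−1.476) + 3·e^(−1.583) + 1·e^(−1.714) = 1.434 + 0.4571 + 0.6161 + 0.1801 = 2.687.
⟨E⟩ = Σ Eᵢ gᵢe^(−Eᵢ/kT) / Z = (0.0433·1.434 + 0.192·0.4571 + 0.206·0.6161 + 0.223·0.1801) / 2.687 = 0.12 eV.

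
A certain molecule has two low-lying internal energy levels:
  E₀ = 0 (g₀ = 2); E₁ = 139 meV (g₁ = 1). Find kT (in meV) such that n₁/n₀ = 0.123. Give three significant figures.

n₁/n₀ = (g₁/g₀) exp[−(E₁−E₀)/kT] = 0.123.
⇒ (E₁−E₀)/kT = ln((1/2)/0.123) = ln(4.0650) = 1.4024.
kT = 139 meV / 1.4024 = 99.1 meV.

99.1 meV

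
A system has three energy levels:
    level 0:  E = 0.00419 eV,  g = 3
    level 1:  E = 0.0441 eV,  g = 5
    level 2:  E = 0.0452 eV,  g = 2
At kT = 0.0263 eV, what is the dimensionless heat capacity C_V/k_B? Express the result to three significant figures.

Eᵢ/kT = 0.15932, 1.6768, 1.7186.
Z = Σ gᵢe^(−Eᵢ/kT) = 3·e^(−0.15932) + 5·e^(−1.6768) + 2·e^(−1.7186) = 2.5582 + 0.93486 + 0.35863 = 3.8517.
⟨E⟩ = 0.017695 eV, ⟨E²⟩ = 0.00067392 eV².
C_V/k_B = (⟨E²⟩ − ⟨E⟩²)/(kT)² = (0.00067392 − 0.00031311)/0.00069169 = 0.522.

0.522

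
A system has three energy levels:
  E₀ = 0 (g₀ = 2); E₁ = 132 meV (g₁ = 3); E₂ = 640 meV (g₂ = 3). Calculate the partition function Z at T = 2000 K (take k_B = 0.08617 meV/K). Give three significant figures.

Z = 3.47

k_BT = 0.08617 × 2000 K = 172.34 meV.
Eᵢ/kT = 0, 0.76593, 3.7136.
Z = Σ gᵢe^(−Eᵢ/kT) = 2·e^(−0) + 3·e^(−0.76593) + 3·e^(−3.7136) = 2.0000 + 1.3947 + 0.073169 = 3.4679.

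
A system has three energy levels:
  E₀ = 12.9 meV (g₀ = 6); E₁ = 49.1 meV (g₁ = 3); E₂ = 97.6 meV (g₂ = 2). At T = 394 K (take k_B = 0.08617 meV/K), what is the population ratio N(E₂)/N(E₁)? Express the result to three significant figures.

k_BT = 0.08617 × 394 K = 33.951 meV.
n₂/n₁ = (g₂/g₁) exp[−(E₂−E₁)/kT] = (2/3) × exp(−(48.5 meV)/(33.951 meV)) = (2/3) × exp(-1.4285) = 0.160.

0.160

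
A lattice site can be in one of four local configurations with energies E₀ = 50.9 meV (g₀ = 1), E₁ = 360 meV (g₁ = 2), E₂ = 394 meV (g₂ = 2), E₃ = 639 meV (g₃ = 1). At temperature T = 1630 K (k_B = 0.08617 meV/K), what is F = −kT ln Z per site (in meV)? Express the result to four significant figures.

2.591 meV

k_BT = 0.08617 × 1630 K = 140.457 meV.
Eᵢ/kT = 0.362388, 2.56306, 2.80513, 4.54944.
Z = Σ gᵢe^(−Eᵢ/kT) = 1·e^(−0.362388) + 2·e^(−2.56306) + 2·e^(−2.80513) + 1·e^(−4.54944) = 0.696012 + 0.154137 + 0.120998 + 0.0105731 = 0.981720.
F = −kT ln Z = −140.457 × ln(0.981720) = −140.457 × -0.0184491 = 2.591 meV.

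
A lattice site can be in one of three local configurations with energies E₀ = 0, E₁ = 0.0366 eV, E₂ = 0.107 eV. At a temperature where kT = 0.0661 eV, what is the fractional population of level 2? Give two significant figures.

0.11

Eᵢ/kT = 0, 0.5537, 1.619.
Z = Σ e^(−Eᵢ/kT) = e^(−0) + e^(−0.5537) + e^(−1.619) = 1.000 + 0.5748 + 0.1981 = 1.773.
P₂ = e^(−E₂/kT) / Z = 0.1981/1.773 = 0.11.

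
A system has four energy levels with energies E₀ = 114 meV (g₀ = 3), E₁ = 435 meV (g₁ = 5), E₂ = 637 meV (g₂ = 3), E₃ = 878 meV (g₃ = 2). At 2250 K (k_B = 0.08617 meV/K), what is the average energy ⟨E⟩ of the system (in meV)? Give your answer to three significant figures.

219 meV

k_BT = 0.08617 × 2250 K = 193.88 meV.
Eᵢ/kT = 0.58799, 2.2437, 3.2855, 4.5286.
Z = Σ gᵢe^(−Eᵢ/kT) = 3·e^(−0.58799) + 5·e^(−2.2437) + 3·e^(−3.2855) + 2·e^(−4.5286) = 1.6663 + 0.53033 + 0.11227 + 0.021592 = 2.3305.
⟨E⟩ = Σ Eᵢ gᵢe^(−Eᵢ/kT) / Z = (114·1.6663 + 435·0.53033 + 637·0.11227 + 878·0.021592) / 2.3305 = 219 meV.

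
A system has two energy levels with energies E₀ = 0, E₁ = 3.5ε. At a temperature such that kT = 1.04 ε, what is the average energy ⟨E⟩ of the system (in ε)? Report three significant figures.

0.117 ε

Eᵢ/kT = 0, 3.3654.
Z = Σ e^(−Eᵢ/kT) = e^(−0) + e^(−3.3654) = 1.0000 + 0.034548 = 1.0345.
⟨E⟩ = Σ Eᵢ e^(−Eᵢ/kT) / Z = (0·1.0000 + 3.5·0.034548) / 1.0345 = 0.117 ε.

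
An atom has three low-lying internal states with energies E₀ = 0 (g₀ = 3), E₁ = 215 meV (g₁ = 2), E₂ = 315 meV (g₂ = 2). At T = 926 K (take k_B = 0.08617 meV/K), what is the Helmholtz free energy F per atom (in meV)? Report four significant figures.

k_BT = 0.08617 × 926 K = 79.7934 meV.
Eᵢ/kT = 0, 2.69446, 3.94769.
Z = Σ gᵢe^(−Eᵢ/kT) = 3·e^(−0) + 2·e^(−2.69446) + 2·e^(−3.94769) = 3.00000 + 0.135158 + 0.0385985 = 3.17376.
F = −kT ln Z = −79.7934 × ln(3.17376) = −79.7934 × 1.15492 = -92.15 meV.

-92.15 meV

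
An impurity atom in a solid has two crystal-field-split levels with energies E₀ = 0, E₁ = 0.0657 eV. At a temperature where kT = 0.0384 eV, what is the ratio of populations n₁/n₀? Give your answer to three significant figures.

n₁/n₀ = exp[−(E₁−E₀)/kT] = exp(−(0.0657 eV)/(0.0384 eV)) = exp(-1.7109) = 0.181.

0.181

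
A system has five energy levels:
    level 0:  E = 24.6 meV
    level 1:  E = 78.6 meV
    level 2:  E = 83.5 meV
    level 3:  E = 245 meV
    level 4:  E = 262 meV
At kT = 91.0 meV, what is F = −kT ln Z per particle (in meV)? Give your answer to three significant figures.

Eᵢ/kT = 0.27033, 0.86374, 0.91758, 2.6923, 2.8791.
Z = Σ e^(−Eᵢ/kT) = e^(−0.27033) + e^(−0.86374) + e^(−0.91758) + e^(−2.6923) + e^(−2.8791) = 0.76313 + 0.42158 + 0.39948 + 0.067725 + 0.056185 = 1.7081.
F = −kT ln Z = −91.0 × ln(1.7081) = −91.0 × 0.53538 = -48.7 meV.

-48.7 meV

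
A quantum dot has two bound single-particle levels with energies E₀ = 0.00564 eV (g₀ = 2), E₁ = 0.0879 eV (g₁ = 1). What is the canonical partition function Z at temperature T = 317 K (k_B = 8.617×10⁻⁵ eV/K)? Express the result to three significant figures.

Z = 1.67

k_BT = 8.617×10⁻⁵ × 317 K = 0.027316 eV.
Eᵢ/kT = 0.20647, 3.2179.
Z = Σ gᵢe^(−Eᵢ/kT) = 2·e^(−0.20647) + 1·e^(−3.2179) = 1.6269 + 0.040039 = 1.6669.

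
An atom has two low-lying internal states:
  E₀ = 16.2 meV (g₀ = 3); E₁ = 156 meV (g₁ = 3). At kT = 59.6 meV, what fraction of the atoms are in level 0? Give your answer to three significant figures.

Eᵢ/kT = 0.27181, 2.6174.
Z = Σ gᵢe^(−Eᵢ/kT) = 3·e^(−0.27181) + 3·e^(−2.6174) = 2.2860 + 0.21898 = 2.5050.
P₀ = g₀ e^(−E₀/kT) / Z = 2.2860/2.5050 = 0.913.

0.913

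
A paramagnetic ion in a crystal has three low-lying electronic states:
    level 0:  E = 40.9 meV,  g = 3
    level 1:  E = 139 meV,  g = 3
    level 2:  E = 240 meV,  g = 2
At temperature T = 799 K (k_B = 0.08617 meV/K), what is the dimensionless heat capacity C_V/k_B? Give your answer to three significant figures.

0.500

k_BT = 0.08617 × 799 K = 68.850 meV.
Eᵢ/kT = 0.59405, 2.0189, 3.4858.
Z = Σ gᵢe^(−Eᵢ/kT) = 3·e^(−0.59405) + 3·e^(−2.0189) + 2·e^(−3.4858) = 1.6563 + 0.39840 + 0.061258 = 2.1160.
⟨E⟩ = 65.133 meV, ⟨E²⟩ = 6614.7 meV².
C_V/k_B = (⟨E²⟩ − ⟨E⟩²)/(kT)² = (6614.7 − 4242.3)/4740.3 = 0.500.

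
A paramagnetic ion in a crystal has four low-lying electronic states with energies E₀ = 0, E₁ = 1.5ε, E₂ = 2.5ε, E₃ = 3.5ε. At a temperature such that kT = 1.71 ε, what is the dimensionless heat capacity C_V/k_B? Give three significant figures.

Eᵢ/kT = 0, 0.87719, 1.4620, 2.0468.
Z = Σ e^(−Eᵢ/kT) = e^(−0) + e^(−0.87719) + e^(−1.4620) + e^(−2.0468) = 1.0000 + 0.41595 + 0.23177 + 0.12915 = 1.7769.
⟨E⟩ = 0.93161 ε, ⟨E²⟩ = 2.2323 ε².
C_V/k_B = (⟨E²⟩ − ⟨E⟩²)/(kT)² = (2.2323 − 0.86790)/2.9241 = 0.467.

0.467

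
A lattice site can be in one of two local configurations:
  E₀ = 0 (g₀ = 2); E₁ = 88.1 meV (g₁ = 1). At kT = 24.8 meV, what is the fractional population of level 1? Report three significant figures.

Eᵢ/kT = 0, 3.5524.
Z = Σ gᵢe^(−Eᵢ/kT) = 2·e^(−0) + 1·e^(−3.5524) = 2.0000 + 0.028656 = 2.0287.
P₁ = g₁ e^(−E₁/kT) / Z = 0.028656/2.0287 = 0.0141.

0.0141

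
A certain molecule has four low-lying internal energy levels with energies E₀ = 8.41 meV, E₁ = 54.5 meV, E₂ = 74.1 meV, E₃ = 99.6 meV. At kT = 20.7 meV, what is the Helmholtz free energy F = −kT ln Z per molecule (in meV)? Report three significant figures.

Eᵢ/kT = 0.40628, 2.6329, 3.5797, 4.8116.
Z = Σ e^(−Eᵢ/kT) = e^(−0.40628) + e^(−2.6329) + e^(−3.5797) + e^(−4.8116) = 0.66612 + 0.071870 + 0.027884 + 0.0081348 = 0.77401.
F = −kT ln Z = −20.7 × ln(0.77401) = −20.7 × -0.25617 = 5.30 meV.

5.30 meV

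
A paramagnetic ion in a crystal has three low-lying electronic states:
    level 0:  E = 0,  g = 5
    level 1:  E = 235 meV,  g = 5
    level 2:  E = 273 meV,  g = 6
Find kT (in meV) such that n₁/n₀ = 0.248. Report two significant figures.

170 meV

n₁/n₀ = (g₁/g₀) exp[−(E₁−E₀)/kT] = 0.248.
⇒ (E₁−E₀)/kT = ln((5/5)/0.248) = ln(4.032) = 1.394.
kT = 235 meV / 1.394 = 170 meV.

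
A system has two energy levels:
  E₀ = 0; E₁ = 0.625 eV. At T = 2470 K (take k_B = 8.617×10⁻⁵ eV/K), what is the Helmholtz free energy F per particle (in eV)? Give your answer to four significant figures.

k_BT = 8.617×10⁻⁵ × 2470 K = 0.212840 eV.
Eᵢ/kT = 0, 2.93648.
Z = Σ e^(−Eᵢ/kT) = e^(−0) + e^(−2.93648) = 1.00000 + 0.0530521 = 1.05305.
F = −kT ln Z = −0.212840 × ln(1.05305) = −0.212840 × 0.0516907 = -0.01100 eV.

-0.01100 eV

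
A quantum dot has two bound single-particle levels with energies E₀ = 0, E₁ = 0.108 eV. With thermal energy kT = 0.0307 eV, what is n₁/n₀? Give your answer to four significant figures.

0.02966

n₁/n₀ = exp[−(E₁−E₀)/kT] = exp(−(0.108 eV)/(0.0307 eV)) = exp(-3.51792) = 0.02966.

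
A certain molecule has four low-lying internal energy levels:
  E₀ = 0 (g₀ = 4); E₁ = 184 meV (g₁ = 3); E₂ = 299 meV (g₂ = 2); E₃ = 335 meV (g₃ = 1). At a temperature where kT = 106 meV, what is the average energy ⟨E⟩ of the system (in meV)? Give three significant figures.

Eᵢ/kT = 0, 1.7358, 2.8208, 3.1604.
Z = Σ gᵢe^(−Eᵢ/kT) = 4·e^(−0) + 3·e^(−1.7358) + 2·e^(−2.8208) + 1·e^(−3.1604) = 4.0000 + 0.52878 + 0.11912 + 0.042409 = 4.6903.
⟨E⟩ = Σ Eᵢ gᵢe^(−Eᵢ/kT) / Z = (0·4.0000 + 184·0.52878 + 299·0.11912 + 335·0.042409) / 4.6903 = 31.4 meV.

31.4 meV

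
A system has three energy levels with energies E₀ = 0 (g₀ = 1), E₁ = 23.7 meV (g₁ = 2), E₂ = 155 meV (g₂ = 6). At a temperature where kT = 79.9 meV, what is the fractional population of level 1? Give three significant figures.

0.444

Eᵢ/kT = 0, 0.29662, 1.9399.
Z = Σ gᵢe^(−Eᵢ/kT) = 1·e^(−0) + 2·e^(−0.29662) + 6·e^(−1.9399) = 1.0000 + 1.4867 + 0.86231 = 3.3490.
P₁ = g₁ e^(−E₁/kT) / Z = 1.4867/3.3490 = 0.444.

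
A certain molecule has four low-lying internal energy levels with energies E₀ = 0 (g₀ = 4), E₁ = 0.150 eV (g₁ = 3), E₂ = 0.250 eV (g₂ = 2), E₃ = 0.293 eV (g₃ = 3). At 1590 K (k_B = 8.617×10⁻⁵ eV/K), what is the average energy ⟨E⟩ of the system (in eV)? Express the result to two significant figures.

k_BT = 8.617×10⁻⁵ × 1590 K = 0.1370 eV.
Eᵢ/kT = 0, 1.095, 1.825, 2.139.
Z = Σ gᵢe^(−Eᵢ/kT) = 4·e^(−0) + 3·e^(−1.095) + 2·e^(−1.825) + 3·e^(−2.139) = 4.000 + 1.004 + 0.3224 + 0.3533 = 5.680.
⟨E⟩ = Σ Eᵢ gᵢe^(−Eᵢ/kT) / Z = (0·4.000 + 0.150·1.004 + 0.250·0.3224 + 0.293·0.3533) / 5.680 = 0.059 eV.

0.059 eV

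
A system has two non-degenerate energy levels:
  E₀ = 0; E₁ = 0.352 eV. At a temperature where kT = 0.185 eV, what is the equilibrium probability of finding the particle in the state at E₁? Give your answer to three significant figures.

Eᵢ/kT = 0, 1.9027.
Z = Σ e^(−Eᵢ/kT) = e^(−0) + e^(−1.9027) = 1.0000 + 0.14917 = 1.1492.
P₁ = e^(−E₁/kT) / Z = 0.14917/1.1492 = 0.130.

0.130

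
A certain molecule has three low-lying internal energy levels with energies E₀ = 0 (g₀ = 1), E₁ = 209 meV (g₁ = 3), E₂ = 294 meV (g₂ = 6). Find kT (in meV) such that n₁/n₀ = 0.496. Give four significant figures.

116.1 meV

n₁/n₀ = (g₁/g₀) exp[−(E₁−E₀)/kT] = 0.496.
⇒ (E₁−E₀)/kT = ln((3/1)/0.496) = ln(6.04839) = 1.79979.
kT = 209 meV / 1.79979 = 116.1 meV.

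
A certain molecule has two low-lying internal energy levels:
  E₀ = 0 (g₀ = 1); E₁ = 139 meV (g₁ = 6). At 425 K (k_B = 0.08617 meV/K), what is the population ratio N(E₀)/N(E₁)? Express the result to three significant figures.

7.42

k_BT = 0.08617 × 425 K = 36.622 meV.
n₀/n₁ = (g₀/g₁) exp[−(E₀−E₁)/kT] = (1/6) × exp(−(-139 meV)/(36.622 meV)) = (1/6) × exp(3.7955) = 7.42.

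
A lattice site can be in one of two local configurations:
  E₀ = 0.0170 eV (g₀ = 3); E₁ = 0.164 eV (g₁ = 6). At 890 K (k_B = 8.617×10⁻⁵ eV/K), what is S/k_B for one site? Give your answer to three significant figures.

1.79

k_BT = 8.617×10⁻⁵ × 890 K = 0.076691 eV.
Eᵢ/kT = 0.22167, 2.1385.
Z = Σ gᵢe^(−Eᵢ/kT) = 3·e^(−0.22167) + 6·e^(−2.1385) = 2.4035 + 0.70699 = 3.1105.
⟨E⟩ = Σ EᵢPᵢ = 0.050412 eV.
S/k_B = ln Z + ⟨E⟩/kT = ln(3.1105) + 0.050412/0.076691 = 1.1348 + 0.65734 = 1.79.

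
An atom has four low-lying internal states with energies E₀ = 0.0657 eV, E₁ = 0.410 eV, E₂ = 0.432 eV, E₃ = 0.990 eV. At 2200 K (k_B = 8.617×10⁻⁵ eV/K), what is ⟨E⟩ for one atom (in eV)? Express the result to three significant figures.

0.154 eV

k_BT = 8.617×10⁻⁵ × 2200 K = 0.18957 eV.
Eᵢ/kT = 0.34657, 2.1628, 2.2788, 5.2223.
Z = Σ e^(−Eᵢ/kT) = e^(−0.34657) + e^(−2.1628) + e^(−2.2788) + e^(−5.2223) = 0.70711 + 0.11500 + 0.10241 + 0.0053949 = 0.92991.
⟨E⟩ = Σ Eᵢ e^(−Eᵢ/kT) / Z = (0.0657·0.70711 + 0.410·0.11500 + 0.432·0.10241 + 0.990·0.0053949) / 0.92991 = 0.154 eV.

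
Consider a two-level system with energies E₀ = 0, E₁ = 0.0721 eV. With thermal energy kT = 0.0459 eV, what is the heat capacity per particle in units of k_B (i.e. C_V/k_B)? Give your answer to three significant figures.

0.352

Eᵢ/kT = 0, 1.5708.
Z = Σ e^(−Eᵢ/kT) = e^(−0) + e^(−1.5708) = 1.0000 + 0.20788 = 1.2079.
⟨E⟩ = 0.012408 eV, ⟨E²⟩ = 0.00089465 eV².
C_V/k_B = (⟨E²⟩ − ⟨E⟩²)/(kT)² = (0.00089465 − 0.00015396)/0.0021068 = 0.352.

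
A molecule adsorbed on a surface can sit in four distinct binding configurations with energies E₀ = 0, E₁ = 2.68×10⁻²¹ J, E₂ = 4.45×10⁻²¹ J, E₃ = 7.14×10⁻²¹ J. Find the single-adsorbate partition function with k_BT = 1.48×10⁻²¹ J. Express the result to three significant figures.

Eᵢ/kT = 0, 1.8108, 3.0068, 4.8243.
Z = Σ e^(−Eᵢ/kT) = e^(−0) + e^(−1.8108) + e^(−3.0068) + e^(−4.8243) = 1.0000 + 0.16352 + 0.049450 + 0.0080322 = 1.2210.

Z = 1.22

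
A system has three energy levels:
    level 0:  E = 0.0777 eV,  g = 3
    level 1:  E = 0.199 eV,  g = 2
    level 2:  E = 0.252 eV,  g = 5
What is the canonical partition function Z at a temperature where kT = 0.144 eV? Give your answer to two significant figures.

Eᵢ/kT = 0.5396, 1.382, 1.750.
Z = Σ gᵢe^(−Eᵢ/kT) = 3·e^(−0.5396) + 2·e^(−1.382) + 5·e^(−1.750) = 1.749 + 0.5022 + 0.8689 = 3.120.

Z = 3.1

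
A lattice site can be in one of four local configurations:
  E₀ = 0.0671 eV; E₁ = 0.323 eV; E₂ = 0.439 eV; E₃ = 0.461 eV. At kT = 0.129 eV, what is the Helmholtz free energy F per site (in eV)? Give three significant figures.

0.0393 eV

Eᵢ/kT = 0.52016, 2.5039, 3.4031, 3.5736.
Z = Σ e^(−Eᵢ/kT) = e^(−0.52016) + e^(−2.5039) + e^(−3.4031) + e^(−3.5736) = 0.59443 + 0.081765 + 0.033270 + 0.028055 = 0.73752.
F = −kT ln Z = −0.129 × ln(0.73752) = −0.129 × -0.30446 = 0.0393 eV.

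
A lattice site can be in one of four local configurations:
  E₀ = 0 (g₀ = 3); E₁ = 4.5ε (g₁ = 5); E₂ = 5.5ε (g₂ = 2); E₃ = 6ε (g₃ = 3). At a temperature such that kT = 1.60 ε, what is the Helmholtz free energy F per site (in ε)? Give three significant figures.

-1.97 ε

Eᵢ/kT = 0, 2.8125, 3.4375, 3.7500.
Z = Σ gᵢe^(−Eᵢ/kT) = 3·e^(−0) + 5·e^(−2.8125) + 2·e^(−3.4375) + 3·e^(−3.7500) = 3.0000 + 0.30027 + 0.064290 + 0.070553 = 3.4351.
F = −kT ln Z = −1.60 × ln(3.4351) = −1.60 × 1.2340 = -1.97 ε.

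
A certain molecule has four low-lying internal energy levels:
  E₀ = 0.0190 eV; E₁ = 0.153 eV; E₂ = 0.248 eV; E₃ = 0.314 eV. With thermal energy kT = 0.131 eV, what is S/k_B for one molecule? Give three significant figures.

Eᵢ/kT = 0.14504, 1.1679, 1.8931, 2.3969.
Z = Σ e^(−Eᵢ/kT) = e^(−0.14504) + e^(−1.1679) + e^(−1.8931) + e^(−2.3969) = 0.86499 + 0.31102 + 0.15060 + 0.091000 = 1.4176.
⟨E⟩ = Σ EᵢPᵢ = 0.091665 eV.
S/k_B = ln Z + ⟨E⟩/kT = ln(1.4176) + 0.091665/0.131 = 0.34897 + 0.69973 = 1.05.

1.05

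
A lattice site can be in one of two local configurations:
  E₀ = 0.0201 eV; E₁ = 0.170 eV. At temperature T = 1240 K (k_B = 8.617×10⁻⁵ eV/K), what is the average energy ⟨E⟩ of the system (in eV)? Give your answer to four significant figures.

0.04968 eV

k_BT = 8.617×10⁻⁵ × 1240 K = 0.106851 eV.
Eᵢ/kT = 0.188112, 1.59100.
Z = Σ e^(−Eᵢ/kT) = e^(−0.188112) + e^(−1.59100) = 0.828522 + 0.203722 = 1.03224.
⟨E⟩ = Σ Eᵢ e^(−Eᵢ/kT) / Z = (0.0201·0.828522 + 0.170·0.203722) / 1.03224 = 0.04968 eV.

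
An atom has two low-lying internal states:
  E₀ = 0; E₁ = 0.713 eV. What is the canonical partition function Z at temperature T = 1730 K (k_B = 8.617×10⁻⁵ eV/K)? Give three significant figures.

Z = 1.01

k_BT = 8.617×10⁻⁵ × 1730 K = 0.14907 eV.
Eᵢ/kT = 0, 4.7830.
Z = Σ e^(−Eᵢ/kT) = e^(−0) + e^(−4.7830) = 1.0000 + 0.0083708 = 1.0084.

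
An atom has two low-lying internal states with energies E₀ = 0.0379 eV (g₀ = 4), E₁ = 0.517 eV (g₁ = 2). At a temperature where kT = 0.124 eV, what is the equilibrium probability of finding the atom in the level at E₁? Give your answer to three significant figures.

0.0104

Eᵢ/kT = 0.30565, 4.1694.
Z = Σ gᵢe^(−Eᵢ/kT) = 4·e^(−0.30565) + 2·e^(−4.1694) = 2.9466 + 0.030923 = 2.9775.
P₁ = g₁ e^(−E₁/kT) / Z = 0.030923/2.9775 = 0.0104.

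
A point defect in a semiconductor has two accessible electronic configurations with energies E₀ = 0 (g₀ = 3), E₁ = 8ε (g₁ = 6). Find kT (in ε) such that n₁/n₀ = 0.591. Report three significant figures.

6.56 ε

n₁/n₀ = (g₁/g₀) exp[−(E₁−E₀)/kT] = 0.591.
⇒ (E₁−E₀)/kT = ln((6/3)/0.591) = ln(3.3841) = 1.2191.
kT = 8ε / 1.2191 = 6.56 ε.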